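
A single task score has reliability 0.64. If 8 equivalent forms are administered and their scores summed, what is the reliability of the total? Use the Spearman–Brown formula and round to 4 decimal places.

ρ_k = kρ / (1 + (k−1)ρ) = 8·0.64 / (1 + 7·0.64) = 5.120 / 5.480 = 0.9343.

0.9343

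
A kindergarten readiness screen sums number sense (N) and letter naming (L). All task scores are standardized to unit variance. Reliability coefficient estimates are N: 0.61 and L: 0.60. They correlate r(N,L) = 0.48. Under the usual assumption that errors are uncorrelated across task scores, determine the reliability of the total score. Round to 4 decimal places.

0.7331

Var(N+L) = 2 + 2·[0.48] = 2 + 0.96 = 2.96.
Under uncorrelated errors the observed covariances equal the true-score covariances, so only the own-variance terms attenuate.
True-score variance = [0.61 + 0.60] + 0.96 = 1.21 + 0.96 = 2.17.
Reliability = 2.17 / 2.96 = 0.7331.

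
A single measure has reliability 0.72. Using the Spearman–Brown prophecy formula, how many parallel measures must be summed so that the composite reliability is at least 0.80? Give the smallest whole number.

k ≥ ρ*(1−ρ₁)/(ρ₁(1−ρ*)) = 0.80·0.28 / (0.72·0.20) = 1.556.
Smallest integer k = 2.

2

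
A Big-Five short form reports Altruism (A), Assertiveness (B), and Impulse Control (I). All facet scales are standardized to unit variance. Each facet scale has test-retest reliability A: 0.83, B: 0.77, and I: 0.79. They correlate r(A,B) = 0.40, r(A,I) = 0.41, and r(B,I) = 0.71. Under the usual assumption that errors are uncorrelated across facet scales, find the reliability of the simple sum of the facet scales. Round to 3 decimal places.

0.899

Var(A+B+I) = 3 + 2·[0.40 + 0.41 + 0.71] = 3 + 3.04 = 6.04.
With uncorrelated errors the cross-covariances are all true-score covariance, so they carry over unchanged; only the diagonal terms shrink to ρᵢσᵢ².
True-score variance = [0.83 + 0.77 + 0.79] + 3.04 = 2.39 + 3.04 = 5.43.
Reliability = 5.43 / 6.04 = 0.899.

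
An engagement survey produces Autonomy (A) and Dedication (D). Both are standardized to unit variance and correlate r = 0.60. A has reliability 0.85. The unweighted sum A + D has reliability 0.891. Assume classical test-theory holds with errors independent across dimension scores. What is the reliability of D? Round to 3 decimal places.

0.801

Var(A+D) = 2 + 2·0.60 = 3.200.
True-score variance = ρ_A + ρ_D + 2·0.60, so 0.891 = (0.85 + ρ_D + 1.20) / 3.200.
ρ_D = 0.891·3.200 − 0.85 − 1.20 = 0.801.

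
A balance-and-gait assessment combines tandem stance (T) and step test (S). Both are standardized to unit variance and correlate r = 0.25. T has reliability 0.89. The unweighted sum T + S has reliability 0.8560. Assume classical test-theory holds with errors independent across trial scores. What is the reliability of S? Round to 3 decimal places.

Var(T+S) = 2 + 2·0.25 = 2.500.
True-score variance = ρ_T + ρ_S + 2·0.25, so 0.8560 = (0.89 + ρ_S + 0.50) / 2.500.
ρ_S = 0.8560·2.500 − 0.89 − 0.50 = 0.750.

0.750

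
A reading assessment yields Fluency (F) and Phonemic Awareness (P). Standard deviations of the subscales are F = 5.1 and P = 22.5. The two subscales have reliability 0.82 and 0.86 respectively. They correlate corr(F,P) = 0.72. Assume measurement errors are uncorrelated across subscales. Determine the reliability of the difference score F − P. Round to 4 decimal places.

Var(F−P) = 5.1² + 22.5² − 2·5.1·22.5·0.72 = 532.26 − 165.24 = 367.02.
Under uncorrelated errors the observed covariances equal the true-score covariances, so only the own-variance terms attenuate.
True-score variance = [5.1²·0.82 + 22.5²·0.86] − 165.24 = 456.703 − 165.24 = 291.463.
Reliability = 291.463 / 367.02 = 0.7941.

0.7941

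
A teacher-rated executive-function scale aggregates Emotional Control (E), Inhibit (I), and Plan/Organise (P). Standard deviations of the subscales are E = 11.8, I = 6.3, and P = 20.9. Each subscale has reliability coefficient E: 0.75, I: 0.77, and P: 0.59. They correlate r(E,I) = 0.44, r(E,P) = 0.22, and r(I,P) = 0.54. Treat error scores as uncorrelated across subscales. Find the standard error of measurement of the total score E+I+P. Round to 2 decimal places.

Var(total) = 615.74 + 316.136 = 931.876.
True-score variance = 392.709 + 316.136 = 708.845, so reliability = 0.7607.
Error variance = 931.876 − 708.845 = 223.031; SEM = √223.031 = 14.93.

14.93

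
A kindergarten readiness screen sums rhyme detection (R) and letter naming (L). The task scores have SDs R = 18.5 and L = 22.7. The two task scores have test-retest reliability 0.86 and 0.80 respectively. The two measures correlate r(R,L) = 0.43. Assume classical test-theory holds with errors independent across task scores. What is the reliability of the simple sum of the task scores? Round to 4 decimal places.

0.8761

Var(R+L) = 18.5² + 22.7² + 2·[18.5·22.7·0.43] = 857.54 + 361.157 = 1218.7.
Under uncorrelated errors the observed covariances equal the true-score covariances, so only the own-variance terms attenuate.
True-score variance = [18.5²·0.86 + 22.7²·0.80] + 361.157 = 706.567 + 361.157 = 1067.72.
Reliability = 1067.72 / 1218.7 = 0.8761.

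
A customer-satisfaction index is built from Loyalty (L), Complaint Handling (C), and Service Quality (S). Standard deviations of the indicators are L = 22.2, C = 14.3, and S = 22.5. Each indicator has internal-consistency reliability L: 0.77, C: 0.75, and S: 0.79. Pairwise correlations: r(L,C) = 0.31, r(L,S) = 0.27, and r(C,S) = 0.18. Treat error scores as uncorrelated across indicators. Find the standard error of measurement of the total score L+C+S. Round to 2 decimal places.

Var(total) = 1203.58 + 582.385 = 1785.97.
True-score variance = 932.792 + 582.385 = 1515.18, so reliability = 0.8484.
Error variance = 1785.97 − 1515.18 = 270.788; SEM = √270.788 = 16.46.

16.46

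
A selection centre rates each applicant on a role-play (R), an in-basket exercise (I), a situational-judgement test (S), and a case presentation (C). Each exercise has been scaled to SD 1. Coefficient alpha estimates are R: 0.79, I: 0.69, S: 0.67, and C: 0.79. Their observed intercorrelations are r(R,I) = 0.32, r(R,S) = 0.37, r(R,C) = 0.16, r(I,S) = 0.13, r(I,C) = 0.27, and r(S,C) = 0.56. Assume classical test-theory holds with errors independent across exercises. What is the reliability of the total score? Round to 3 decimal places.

0.861

Var(R+I+S+C) = 4 + 2·[0.32 + 0.37 + 0.16 + 0.13 + 0.27 + 0.56] = 4 + 3.62 = 7.62.
Under uncorrelated errors the observed covariances equal the true-score covariances, so only the own-variance terms attenuate.
True-score variance = [0.79 + 0.69 + 0.67 + 0.79] + 3.62 = 2.94 + 3.62 = 6.56.
Reliability = 6.56 / 7.62 = 0.861.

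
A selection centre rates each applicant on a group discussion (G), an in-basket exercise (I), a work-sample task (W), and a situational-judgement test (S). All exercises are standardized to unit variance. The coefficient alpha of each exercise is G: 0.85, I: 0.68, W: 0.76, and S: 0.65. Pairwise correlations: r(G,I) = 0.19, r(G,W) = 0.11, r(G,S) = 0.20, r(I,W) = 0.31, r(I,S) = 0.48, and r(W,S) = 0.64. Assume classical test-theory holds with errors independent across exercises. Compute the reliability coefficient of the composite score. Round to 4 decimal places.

0.8651

Var(G+I+W+S) = 4 + 2·[0.19 + 0.11 + 0.20 + 0.31 + 0.48 + 0.64] = 4 + 3.86 = 7.86.
Under uncorrelated errors the observed covariances equal the true-score covariances, so only the own-variance terms attenuate.
True-score variance = [0.85 + 0.68 + 0.76 + 0.65] + 3.86 = 2.94 + 3.86 = 6.8.
Reliability = 6.8 / 7.86 = 0.8651.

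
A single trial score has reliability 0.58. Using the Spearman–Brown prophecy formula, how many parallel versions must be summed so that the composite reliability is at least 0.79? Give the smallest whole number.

k ≥ ρ*(1−ρ₁)/(ρ₁(1−ρ*)) = 0.79·0.42 / (0.58·0.21) = 2.724.
Smallest integer k = 3.

3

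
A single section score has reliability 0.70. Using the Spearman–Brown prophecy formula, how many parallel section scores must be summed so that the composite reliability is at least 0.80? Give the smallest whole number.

2

k ≥ ρ*(1−ρ₁)/(ρ₁(1−ρ*)) = 0.80·0.30 / (0.70·0.20) = 1.714.
Smallest integer k = 2.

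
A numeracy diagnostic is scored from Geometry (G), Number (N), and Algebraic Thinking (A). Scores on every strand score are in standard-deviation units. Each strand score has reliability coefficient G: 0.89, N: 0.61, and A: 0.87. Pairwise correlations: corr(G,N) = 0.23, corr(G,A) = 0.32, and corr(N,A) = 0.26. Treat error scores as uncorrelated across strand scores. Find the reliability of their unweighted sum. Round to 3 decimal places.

0.864

Var(G+N+A) = 3 + 2·[0.23 + 0.32 + 0.26] = 3 + 1.62 = 4.62.
With uncorrelated errors the cross-covariances are all true-score covariance, so they carry over unchanged; only the diagonal terms shrink to ρᵢσᵢ².
True-score variance = [0.89 + 0.61 + 0.87] + 1.62 = 2.37 + 1.62 = 3.99.
Reliability = 3.99 / 4.62 = 0.864.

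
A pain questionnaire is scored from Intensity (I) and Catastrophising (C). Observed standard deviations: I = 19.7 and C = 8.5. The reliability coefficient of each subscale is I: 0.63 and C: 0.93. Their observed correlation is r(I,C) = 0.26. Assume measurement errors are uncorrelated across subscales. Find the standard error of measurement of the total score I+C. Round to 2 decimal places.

Var(total) = 460.34 + 87.074 = 547.414.
True-score variance = 311.689 + 87.074 = 398.763, so reliability = 0.7284.
Error variance = 547.414 − 398.763 = 148.651; SEM = √148.651 = 12.19.

12.19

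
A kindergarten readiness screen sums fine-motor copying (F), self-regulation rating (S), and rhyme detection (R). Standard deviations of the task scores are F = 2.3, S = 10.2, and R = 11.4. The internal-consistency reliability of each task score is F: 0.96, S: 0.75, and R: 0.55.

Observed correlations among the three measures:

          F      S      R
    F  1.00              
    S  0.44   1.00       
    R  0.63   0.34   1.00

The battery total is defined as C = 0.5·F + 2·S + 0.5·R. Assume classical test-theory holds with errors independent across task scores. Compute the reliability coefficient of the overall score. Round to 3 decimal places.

Var(C) = 0.5²·2.3² + 2²·10.2² + 0.5²·11.4² + 2·[2.3·10.2·0.44 + 0.25·2.3·11.4·0.63 + 10.2·11.4·0.34] = 449.972 + 107.975 = 557.947.
Under uncorrelated errors the observed covariances equal the true-score covariances, so only the own-variance terms attenuate.
True-score variance = [0.5²·2.3²·0.96 + 2²·10.2²·0.75 + 0.5²·11.4²·0.55] + 107.975 = 331.259 + 107.975 = 439.234.
Reliability = 439.234 / 557.947 = 0.787.

0.787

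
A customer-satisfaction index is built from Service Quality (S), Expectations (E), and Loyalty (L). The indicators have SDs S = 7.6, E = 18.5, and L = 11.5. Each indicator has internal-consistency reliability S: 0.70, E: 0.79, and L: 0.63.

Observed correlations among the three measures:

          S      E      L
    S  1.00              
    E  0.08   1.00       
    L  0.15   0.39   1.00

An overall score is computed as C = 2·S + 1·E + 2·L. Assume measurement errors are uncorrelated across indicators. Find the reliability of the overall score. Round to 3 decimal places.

0.787

Var(C) = 2²·7.6² + 18.5² + 2²·11.5² + 2·[2·7.6·18.5·0.08 + 4·7.6·11.5·0.15 + 2·18.5·11.5·0.39] = 1102.29 + 481.762 = 1584.05.
Because errors are independent across components, Cov(Tᵢ,Tⱼ) = Cov(Xᵢ,Xⱼ); the off-diagonal part of the true-score variance is the same as above.
True-score variance = [2²·7.6²·0.70 + 18.5²·0.79 + 2²·11.5²·0.63] + 481.762 = 765.375 + 481.762 = 1247.14.
Reliability = 1247.14 / 1584.05 = 0.787.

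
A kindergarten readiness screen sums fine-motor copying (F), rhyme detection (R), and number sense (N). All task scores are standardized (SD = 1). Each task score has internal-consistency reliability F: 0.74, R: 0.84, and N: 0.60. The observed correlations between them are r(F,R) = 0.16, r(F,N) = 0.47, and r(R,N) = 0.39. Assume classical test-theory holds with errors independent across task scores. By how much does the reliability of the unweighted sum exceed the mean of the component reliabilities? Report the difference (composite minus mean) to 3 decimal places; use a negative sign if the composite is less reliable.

Var(sum) = 3 + 2.04 = 5.04; true-score variance = 2.18 + 2.04 = 4.22; composite reliability = 0.8373.
Mean component reliability = 0.7267.
Difference = 0.8373 − 0.7267 = 0.111.

0.111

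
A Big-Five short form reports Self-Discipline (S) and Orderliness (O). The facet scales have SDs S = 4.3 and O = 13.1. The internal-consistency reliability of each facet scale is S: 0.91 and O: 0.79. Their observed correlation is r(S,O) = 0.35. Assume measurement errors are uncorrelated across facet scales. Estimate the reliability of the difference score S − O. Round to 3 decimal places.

0.750

Var(S−O) = 4.3² + 13.1² − 2·4.3·13.1·0.35 = 190.1 − 39.431 = 150.669.
Under uncorrelated errors the observed covariances equal the true-score covariances, so only the own-variance terms attenuate.
True-score variance = [4.3²·0.91 + 13.1²·0.79] − 39.431 = 152.398 − 39.431 = 112.967.
Reliability = 112.967 / 150.669 = 0.750.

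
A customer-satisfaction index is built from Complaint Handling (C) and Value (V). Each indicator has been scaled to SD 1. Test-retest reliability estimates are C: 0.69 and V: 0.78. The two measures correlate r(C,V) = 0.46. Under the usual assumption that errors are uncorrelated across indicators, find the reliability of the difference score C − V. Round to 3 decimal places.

Var(C−V) = 1 + 1 − 2·0.46 = 2 − 0.92 = 1.08.
Under uncorrelated errors the observed covariances equal the true-score covariances, so only the own-variance terms attenuate.
True-score variance = [0.69 + 0.78] − 0.92 = 1.47 − 0.92 = 0.55.
Reliability = 0.55 / 1.08 = 0.509.

0.509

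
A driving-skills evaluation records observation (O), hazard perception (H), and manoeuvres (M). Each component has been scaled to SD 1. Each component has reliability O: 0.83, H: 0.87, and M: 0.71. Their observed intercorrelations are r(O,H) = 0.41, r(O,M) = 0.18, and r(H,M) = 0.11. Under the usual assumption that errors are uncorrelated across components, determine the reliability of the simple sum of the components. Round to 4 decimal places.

0.8659

Var(O+H+M) = 3 + 2·[0.41 + 0.18 + 0.11] = 3 + 1.4 = 4.4.
Under uncorrelated errors the observed covariances equal the true-score covariances, so only the own-variance terms attenuate.
True-score variance = [0.83 + 0.87 + 0.71] + 1.4 = 2.41 + 1.4 = 3.81.
Reliability = 3.81 / 4.4 = 0.8659.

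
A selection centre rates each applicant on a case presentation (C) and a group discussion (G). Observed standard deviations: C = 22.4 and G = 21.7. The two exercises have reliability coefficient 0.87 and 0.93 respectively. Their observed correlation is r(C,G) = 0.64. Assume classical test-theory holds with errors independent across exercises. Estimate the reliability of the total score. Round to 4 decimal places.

0.9384

Var(C+G) = 22.4² + 21.7² + 2·[22.4·21.7·0.64] = 972.65 + 622.182 = 1594.83.
Under uncorrelated errors the observed covariances equal the true-score covariances, so only the own-variance terms attenuate.
True-score variance = [22.4²·0.87 + 21.7²·0.93] + 622.182 = 874.459 + 622.182 = 1496.64.
Reliability = 1496.64 / 1594.83 = 0.9384.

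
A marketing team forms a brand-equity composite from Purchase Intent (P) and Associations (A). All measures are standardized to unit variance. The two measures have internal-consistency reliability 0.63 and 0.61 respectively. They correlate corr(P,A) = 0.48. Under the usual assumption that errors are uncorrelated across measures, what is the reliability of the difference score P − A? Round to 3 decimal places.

Var(P−A) = 1 + 1 − 2·0.48 = 2 − 0.96 = 1.04.
Under uncorrelated errors the observed covariances equal the true-score covariances, so only the own-variance terms attenuate.
True-score variance = [0.63 + 0.61] − 0.96 = 1.24 − 0.96 = 0.28.
Reliability = 0.28 / 1.04 = 0.269.

0.269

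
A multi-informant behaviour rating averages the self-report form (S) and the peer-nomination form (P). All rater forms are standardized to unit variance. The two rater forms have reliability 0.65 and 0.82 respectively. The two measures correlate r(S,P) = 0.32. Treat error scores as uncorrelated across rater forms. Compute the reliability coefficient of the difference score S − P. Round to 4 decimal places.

0.6103

Var(S−P) = 1 + 1 − 2·0.32 = 2 − 0.64 = 1.36.
With uncorrelated errors the cross-covariances are all true-score covariance, so they carry over unchanged; only the diagonal terms shrink to ρᵢσᵢ².
True-score variance = [0.65 + 0.82] − 0.64 = 1.47 − 0.64 = 0.83.
Reliability = 0.83 / 1.36 = 0.6103.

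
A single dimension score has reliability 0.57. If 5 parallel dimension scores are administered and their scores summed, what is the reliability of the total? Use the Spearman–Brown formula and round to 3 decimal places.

ρ_k = kρ / (1 + (k−1)ρ) = 5·0.57 / (1 + 4·0.57) = 2.850 / 3.280 = 0.869.

0.869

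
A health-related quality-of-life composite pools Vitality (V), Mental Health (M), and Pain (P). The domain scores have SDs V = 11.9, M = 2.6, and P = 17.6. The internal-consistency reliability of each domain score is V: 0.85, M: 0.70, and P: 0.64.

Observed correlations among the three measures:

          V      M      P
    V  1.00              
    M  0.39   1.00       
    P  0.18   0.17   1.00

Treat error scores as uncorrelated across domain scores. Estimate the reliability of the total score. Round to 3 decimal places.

0.765

Var(V+M+P) = 11.9² + 2.6² + 17.6² + 2·[11.9·2.6·0.39 + 11.9·17.6·0.18 + 2.6·17.6·0.17] = 458.13 + 115.09 = 573.22.
Under uncorrelated errors the observed covariances equal the true-score covariances, so only the own-variance terms attenuate.
True-score variance = [11.9²·0.85 + 2.6²·0.70 + 17.6²·0.64] + 115.09 = 323.347 + 115.09 = 438.437.
Reliability = 438.437 / 573.22 = 0.765.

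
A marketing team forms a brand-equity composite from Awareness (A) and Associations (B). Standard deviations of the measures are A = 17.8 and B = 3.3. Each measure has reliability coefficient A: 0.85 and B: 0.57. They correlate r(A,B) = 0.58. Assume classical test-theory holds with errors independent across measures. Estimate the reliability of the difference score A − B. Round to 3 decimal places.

0.799

Var(A−B) = 17.8² + 3.3² − 2·17.8·3.3·0.58 = 327.73 − 68.1384 = 259.592.
Under uncorrelated errors the observed covariances equal the true-score covariances, so only the own-variance terms attenuate.
True-score variance = [17.8²·0.85 + 3.3²·0.57] − 68.1384 = 275.521 − 68.1384 = 207.383.
Reliability = 207.383 / 259.592 = 0.799.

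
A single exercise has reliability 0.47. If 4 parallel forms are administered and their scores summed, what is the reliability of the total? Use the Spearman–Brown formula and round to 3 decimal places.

0.780

ρ_k = kρ / (1 + (k−1)ρ) = 4·0.47 / (1 + 3·0.47) = 1.880 / 2.410 = 0.780.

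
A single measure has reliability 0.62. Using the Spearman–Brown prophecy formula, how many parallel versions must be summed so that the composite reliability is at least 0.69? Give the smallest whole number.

k ≥ ρ*(1−ρ₁)/(ρ₁(1−ρ*)) = 0.69·0.38 / (0.62·0.31) = 1.364.
Smallest integer k = 2.

2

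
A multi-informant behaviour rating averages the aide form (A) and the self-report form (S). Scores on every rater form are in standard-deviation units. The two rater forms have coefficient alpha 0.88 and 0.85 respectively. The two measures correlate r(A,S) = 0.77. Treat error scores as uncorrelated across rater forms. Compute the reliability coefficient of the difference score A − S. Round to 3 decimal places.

0.413

Var(A−S) = 1 + 1 − 2·0.77 = 2 − 1.54 = 0.46.
Under uncorrelated errors the observed covariances equal the true-score covariances, so only the own-variance terms attenuate.
True-score variance = [0.88 + 0.85] − 1.54 = 1.73 − 1.54 = 0.19.
Reliability = 0.19 / 0.46 = 0.413.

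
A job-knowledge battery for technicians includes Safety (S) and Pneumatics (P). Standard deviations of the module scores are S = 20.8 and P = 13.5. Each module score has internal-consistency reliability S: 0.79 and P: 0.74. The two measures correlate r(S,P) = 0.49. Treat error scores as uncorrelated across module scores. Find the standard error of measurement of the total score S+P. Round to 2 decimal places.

11.76

Var(total) = 614.89 + 275.184 = 890.074.
True-score variance = 476.651 + 275.184 = 751.835, so reliability = 0.8447.
Error variance = 890.074 − 751.835 = 138.239; SEM = √138.239 = 11.76.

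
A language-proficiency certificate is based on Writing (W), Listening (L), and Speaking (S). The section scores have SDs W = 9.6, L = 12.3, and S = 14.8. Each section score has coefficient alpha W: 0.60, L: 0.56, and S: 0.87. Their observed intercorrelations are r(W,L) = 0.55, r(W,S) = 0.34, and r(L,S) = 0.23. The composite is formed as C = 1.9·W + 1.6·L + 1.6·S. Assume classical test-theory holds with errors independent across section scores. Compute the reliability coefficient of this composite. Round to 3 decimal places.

Var(C) = 1.9²·9.6² + 1.6²·12.3² + 1.6²·14.8² + 2·[3.04·9.6·12.3·0.55 + 3.04·9.6·14.8·0.34 + 2.56·12.3·14.8·0.23] = 1280.74 + 902.938 = 2183.68.
Because errors are independent across components, Cov(Tᵢ,Tⱼ) = Cov(Xᵢ,Xⱼ); the off-diagonal part of the true-score variance is the same as above.
True-score variance = [1.9²·9.6²·0.60 + 1.6²·12.3²·0.56 + 1.6²·14.8²·0.87] + 902.938 = 904.354 + 902.938 = 1807.29.
Reliability = 1807.29 / 2183.68 = 0.828.

0.828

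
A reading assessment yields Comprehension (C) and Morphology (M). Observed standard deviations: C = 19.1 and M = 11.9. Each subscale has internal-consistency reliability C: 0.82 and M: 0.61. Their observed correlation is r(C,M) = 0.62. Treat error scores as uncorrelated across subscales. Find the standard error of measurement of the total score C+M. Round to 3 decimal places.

10.995

Var(total) = 506.42 + 281.84 = 788.26.
True-score variance = 385.526 + 281.84 = 667.366, so reliability = 0.8466.
Error variance = 788.26 − 667.366 = 120.894; SEM = √120.894 = 10.995.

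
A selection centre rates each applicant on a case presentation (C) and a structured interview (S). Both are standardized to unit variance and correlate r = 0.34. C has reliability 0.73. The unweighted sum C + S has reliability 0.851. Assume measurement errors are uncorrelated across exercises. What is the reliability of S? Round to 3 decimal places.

Var(C+S) = 2 + 2·0.34 = 2.680.
True-score variance = ρ_C + ρ_S + 2·0.34, so 0.851 = (0.73 + ρ_S + 0.68) / 2.680.
ρ_S = 0.851·2.680 − 0.73 − 0.68 = 0.871.

0.871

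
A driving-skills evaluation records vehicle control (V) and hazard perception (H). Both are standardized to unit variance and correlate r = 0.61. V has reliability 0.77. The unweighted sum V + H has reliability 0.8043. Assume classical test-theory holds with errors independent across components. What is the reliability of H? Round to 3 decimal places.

Var(V+H) = 2 + 2·0.61 = 3.220.
True-score variance = ρ_V + ρ_H + 2·0.61, so 0.8043 = (0.77 + ρ_H + 1.22) / 3.220.
ρ_H = 0.8043·3.220 − 0.77 − 1.22 = 0.600.

0.600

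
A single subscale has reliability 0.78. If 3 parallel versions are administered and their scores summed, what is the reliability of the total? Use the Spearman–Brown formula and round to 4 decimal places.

ρ_k = kρ / (1 + (k−1)ρ) = 3·0.78 / (1 + 2·0.78) = 2.340 / 2.560 = 0.9141.

0.9141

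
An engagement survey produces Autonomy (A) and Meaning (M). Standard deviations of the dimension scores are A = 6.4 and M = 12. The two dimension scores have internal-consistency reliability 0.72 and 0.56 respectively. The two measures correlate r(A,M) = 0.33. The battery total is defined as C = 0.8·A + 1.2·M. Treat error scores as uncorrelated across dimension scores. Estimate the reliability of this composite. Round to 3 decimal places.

Var(C) = 0.8²·6.4² + 1.2²·12² + 2·[0.96·6.4·12·0.33] = 233.574 + 48.6605 = 282.235.
Because errors are independent across components, Cov(Tᵢ,Tⱼ) = Cov(Xᵢ,Xⱼ); the off-diagonal part of the true-score variance is the same as above.
True-score variance = [0.8²·6.4²·0.72 + 1.2²·12²·0.56] + 48.6605 = 134.996 + 48.6605 = 183.656.
Reliability = 183.656 / 282.235 = 0.651.

0.651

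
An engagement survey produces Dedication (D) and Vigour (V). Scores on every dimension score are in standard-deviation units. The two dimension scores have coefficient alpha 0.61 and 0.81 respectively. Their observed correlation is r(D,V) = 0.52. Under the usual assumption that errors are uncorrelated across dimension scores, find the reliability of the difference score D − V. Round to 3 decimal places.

0.396

Var(D−V) = 1 + 1 − 2·0.52 = 2 − 1.04 = 0.96.
Because errors are independent across components, Cov(Tᵢ,Tⱼ) = Cov(Xᵢ,Xⱼ); the off-diagonal part of the true-score variance is the same as above.
True-score variance = [0.61 + 0.81] − 1.04 = 1.42 − 1.04 = 0.38.
Reliability = 0.38 / 0.96 = 0.396.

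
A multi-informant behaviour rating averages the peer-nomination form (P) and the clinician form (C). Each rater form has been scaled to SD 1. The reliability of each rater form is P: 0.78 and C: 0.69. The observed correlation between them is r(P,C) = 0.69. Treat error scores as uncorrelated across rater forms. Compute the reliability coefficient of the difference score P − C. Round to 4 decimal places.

0.1452

Var(P−C) = 1 + 1 − 2·0.69 = 2 − 1.38 = 0.62.
Under uncorrelated errors the observed covariances equal the true-score covariances, so only the own-variance terms attenuate.
True-score variance = [0.78 + 0.69] − 1.38 = 1.47 − 1.38 = 0.09.
Reliability = 0.09 / 0.62 = 0.1452.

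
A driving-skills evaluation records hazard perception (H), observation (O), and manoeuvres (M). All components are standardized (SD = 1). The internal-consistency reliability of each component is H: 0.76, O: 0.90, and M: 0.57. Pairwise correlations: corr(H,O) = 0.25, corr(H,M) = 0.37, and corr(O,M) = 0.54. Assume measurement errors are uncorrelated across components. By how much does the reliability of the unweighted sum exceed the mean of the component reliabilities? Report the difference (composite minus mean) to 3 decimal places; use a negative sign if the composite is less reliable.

Var(sum) = 3 + 2.32 = 5.32; true-score variance = 2.23 + 2.32 = 4.55; composite reliability = 0.8553.
Mean component reliability = 0.7433.
Difference = 0.8553 − 0.7433 = 0.112.

0.112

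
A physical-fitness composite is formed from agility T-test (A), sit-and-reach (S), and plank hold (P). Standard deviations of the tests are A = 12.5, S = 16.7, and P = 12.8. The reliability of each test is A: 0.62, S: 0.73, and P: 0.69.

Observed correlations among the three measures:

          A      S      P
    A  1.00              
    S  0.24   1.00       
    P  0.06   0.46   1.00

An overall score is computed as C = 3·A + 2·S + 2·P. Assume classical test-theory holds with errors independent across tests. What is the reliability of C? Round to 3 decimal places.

0.778

Var(C) = 3²·12.5² + 2²·16.7² + 2²·12.8² + 2·[6·12.5·16.7·0.24 + 6·12.5·12.8·0.06 + 4·16.7·12.8·0.46] = 3177.17 + 1503.04 = 4680.21.
Under uncorrelated errors the observed covariances equal the true-score covariances, so only the own-variance terms attenuate.
True-score variance = [3²·12.5²·0.62 + 2²·16.7²·0.73 + 2²·12.8²·0.69] + 1503.04 = 2138.43 + 1503.04 = 3641.47.
Reliability = 3641.47 / 4680.21 = 0.778.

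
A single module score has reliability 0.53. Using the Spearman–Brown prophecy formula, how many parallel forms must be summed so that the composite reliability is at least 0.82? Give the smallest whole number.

5

k ≥ ρ*(1−ρ₁)/(ρ₁(1−ρ*)) = 0.82·0.47 / (0.53·0.18) = 4.040.
Smallest integer k = 5.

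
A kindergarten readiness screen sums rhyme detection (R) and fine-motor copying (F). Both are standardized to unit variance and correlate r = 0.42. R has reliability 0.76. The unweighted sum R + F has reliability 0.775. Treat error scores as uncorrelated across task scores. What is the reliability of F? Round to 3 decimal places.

0.601

Var(R+F) = 2 + 2·0.42 = 2.840.
True-score variance = ρ_R + ρ_F + 2·0.42, so 0.775 = (0.76 + ρ_F + 0.84) / 2.840.
ρ_F = 0.775·2.840 − 0.76 − 0.84 = 0.601.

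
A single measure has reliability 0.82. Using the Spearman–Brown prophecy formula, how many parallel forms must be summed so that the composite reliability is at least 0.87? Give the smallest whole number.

2

k ≥ ρ*(1−ρ₁)/(ρ₁(1−ρ*)) = 0.87·0.18 / (0.82·0.13) = 1.469.
Smallest integer k = 2.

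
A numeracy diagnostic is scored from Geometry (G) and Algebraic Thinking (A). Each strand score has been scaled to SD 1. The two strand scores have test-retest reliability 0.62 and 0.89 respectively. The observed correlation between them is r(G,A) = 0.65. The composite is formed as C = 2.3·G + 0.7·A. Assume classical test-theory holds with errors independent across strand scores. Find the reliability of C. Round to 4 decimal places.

0.7378

Var(C) = 2.3² + 0.7² + 2·[1.61·0.65] = 5.78 + 2.093 = 7.873.
Under uncorrelated errors the observed covariances equal the true-score covariances, so only the own-variance terms attenuate.
True-score variance = [2.3²·0.62 + 0.7²·0.89] + 2.093 = 3.7159 + 2.093 = 5.8089.
Reliability = 5.8089 / 7.873 = 0.7378.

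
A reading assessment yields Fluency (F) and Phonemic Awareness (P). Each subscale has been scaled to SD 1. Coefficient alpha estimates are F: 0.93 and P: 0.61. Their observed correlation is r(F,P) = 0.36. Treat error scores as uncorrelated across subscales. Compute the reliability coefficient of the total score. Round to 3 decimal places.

0.831

Var(F+P) = 2 + 2·[0.36] = 2 + 0.72 = 2.72.
With uncorrelated errors the cross-covariances are all true-score covariance, so they carry over unchanged; only the diagonal terms shrink to ρᵢσᵢ².
True-score variance = [0.93 + 0.61] + 0.72 = 1.54 + 0.72 = 2.26.
Reliability = 2.26 / 2.72 = 0.831.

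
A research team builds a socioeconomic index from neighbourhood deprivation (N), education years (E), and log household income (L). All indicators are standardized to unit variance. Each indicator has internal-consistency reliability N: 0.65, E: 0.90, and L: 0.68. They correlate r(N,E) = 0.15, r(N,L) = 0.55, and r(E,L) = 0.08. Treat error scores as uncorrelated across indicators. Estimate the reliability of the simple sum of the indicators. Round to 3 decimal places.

Var(N+E+L) = 3 + 2·[0.15 + 0.55 + 0.08] = 3 + 1.56 = 4.56.
Because errors are independent across components, Cov(Tᵢ,Tⱼ) = Cov(Xᵢ,Xⱼ); the off-diagonal part of the true-score variance is the same as above.
True-score variance = [0.65 + 0.90 + 0.68] + 1.56 = 2.23 + 1.56 = 3.79.
Reliability = 3.79 / 4.56 = 0.831.

0.831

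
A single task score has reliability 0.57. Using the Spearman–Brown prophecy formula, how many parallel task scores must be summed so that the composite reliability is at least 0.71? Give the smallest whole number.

k ≥ ρ*(1−ρ₁)/(ρ₁(1−ρ*)) = 0.71·0.43 / (0.57·0.29) = 1.847.
Smallest integer k = 2.

2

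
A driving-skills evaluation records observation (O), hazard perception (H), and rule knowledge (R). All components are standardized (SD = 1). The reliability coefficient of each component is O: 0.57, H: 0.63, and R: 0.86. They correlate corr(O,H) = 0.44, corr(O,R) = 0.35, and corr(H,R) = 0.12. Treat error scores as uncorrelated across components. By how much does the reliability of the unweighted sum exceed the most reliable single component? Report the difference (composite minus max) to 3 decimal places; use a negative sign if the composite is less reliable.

Var(sum) = 3 + 1.82 = 4.82; true-score variance = 2.06 + 1.82 = 3.88; composite reliability = 0.8050.
Max component reliability = 0.8600.
Difference = 0.8050 − 0.8600 = -0.055.

-0.055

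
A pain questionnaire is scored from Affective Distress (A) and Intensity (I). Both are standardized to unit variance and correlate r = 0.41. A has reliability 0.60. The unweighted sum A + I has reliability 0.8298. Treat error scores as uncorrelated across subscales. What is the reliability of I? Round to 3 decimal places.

Var(A+I) = 2 + 2·0.41 = 2.820.
True-score variance = ρ_A + ρ_I + 2·0.41, so 0.8298 = (0.60 + ρ_I + 0.82) / 2.820.
ρ_I = 0.8298·2.820 − 0.60 − 0.82 = 0.920.

0.920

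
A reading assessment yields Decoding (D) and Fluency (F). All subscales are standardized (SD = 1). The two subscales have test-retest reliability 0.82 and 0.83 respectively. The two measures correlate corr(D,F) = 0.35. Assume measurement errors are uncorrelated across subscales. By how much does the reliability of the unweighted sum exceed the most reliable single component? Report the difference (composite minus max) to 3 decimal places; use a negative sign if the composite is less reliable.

Var(sum) = 2 + 0.7 = 2.7; true-score variance = 1.65 + 0.7 = 2.35; composite reliability = 0.8704.
Max component reliability = 0.8300.
Difference = 0.8704 − 0.8300 = 0.040.

0.040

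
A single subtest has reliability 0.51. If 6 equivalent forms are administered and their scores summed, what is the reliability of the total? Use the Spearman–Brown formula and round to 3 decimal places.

0.862

ρ_k = kρ / (1 + (k−1)ρ) = 6·0.51 / (1 + 5·0.51) = 3.060 / 3.550 = 0.862.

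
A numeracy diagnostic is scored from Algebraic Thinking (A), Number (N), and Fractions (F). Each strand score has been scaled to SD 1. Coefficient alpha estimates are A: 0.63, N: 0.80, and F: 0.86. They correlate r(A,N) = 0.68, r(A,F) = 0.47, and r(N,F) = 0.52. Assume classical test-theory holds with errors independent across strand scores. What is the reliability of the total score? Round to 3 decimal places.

0.888

Var(A+N+F) = 3 + 2·[0.68 + 0.47 + 0.52] = 3 + 3.34 = 6.34.
Because errors are independent across components, Cov(Tᵢ,Tⱼ) = Cov(Xᵢ,Xⱼ); the off-diagonal part of the true-score variance is the same as above.
True-score variance = [0.63 + 0.80 + 0.86] + 3.34 = 2.29 + 3.34 = 5.63.
Reliability = 5.63 / 6.34 = 0.888.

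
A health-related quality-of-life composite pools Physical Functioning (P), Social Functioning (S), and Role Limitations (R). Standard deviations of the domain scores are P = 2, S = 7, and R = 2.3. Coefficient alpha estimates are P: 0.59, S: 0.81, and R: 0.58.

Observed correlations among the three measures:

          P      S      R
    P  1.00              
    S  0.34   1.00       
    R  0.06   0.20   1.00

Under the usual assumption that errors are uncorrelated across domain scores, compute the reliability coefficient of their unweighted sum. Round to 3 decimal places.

Var(P+S+R) = 2² + 7² + 2.3² + 2·[2·7·0.34 + 2·2.3·0.06 + 7·2.3·0.20] = 58.29 + 16.512 = 74.802.
With uncorrelated errors the cross-covariances are all true-score covariance, so they carry over unchanged; only the diagonal terms shrink to ρᵢσᵢ².
True-score variance = [2²·0.59 + 7²·0.81 + 2.3²·0.58] + 16.512 = 45.1182 + 16.512 = 61.6302.
Reliability = 61.6302 / 74.802 = 0.824.

0.824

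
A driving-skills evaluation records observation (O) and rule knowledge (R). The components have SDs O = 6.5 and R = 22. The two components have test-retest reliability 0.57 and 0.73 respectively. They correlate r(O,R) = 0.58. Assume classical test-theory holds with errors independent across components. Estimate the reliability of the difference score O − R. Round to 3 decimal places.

0.587

Var(O−R) = 6.5² + 22² − 2·6.5·22·0.58 = 526.25 − 165.88 = 360.37.
Because errors are independent across components, Cov(Tᵢ,Tⱼ) = Cov(Xᵢ,Xⱼ); the off-diagonal part of the true-score variance is the same as above.
True-score variance = [6.5²·0.57 + 22²·0.73] − 165.88 = 377.402 − 165.88 = 211.522.
Reliability = 211.522 / 360.37 = 0.587.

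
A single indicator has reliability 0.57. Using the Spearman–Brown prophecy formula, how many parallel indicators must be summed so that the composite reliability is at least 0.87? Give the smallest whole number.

k ≥ ρ*(1−ρ₁)/(ρ₁(1−ρ*)) = 0.87·0.43 / (0.57·0.13) = 5.049.
Smallest integer k = 6.

6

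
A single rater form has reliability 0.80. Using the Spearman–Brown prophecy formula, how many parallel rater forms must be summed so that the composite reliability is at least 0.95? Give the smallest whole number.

k ≥ ρ*(1−ρ₁)/(ρ₁(1−ρ*)) = 0.95·0.20 / (0.80·0.05) = 4.750.
Smallest integer k = 5.

5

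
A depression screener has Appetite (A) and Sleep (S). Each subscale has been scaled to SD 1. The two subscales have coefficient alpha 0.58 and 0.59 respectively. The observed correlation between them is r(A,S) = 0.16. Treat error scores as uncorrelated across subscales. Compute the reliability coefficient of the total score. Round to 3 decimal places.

Var(A+S) = 2 + 2·[0.16] = 2 + 0.32 = 2.32.
Under uncorrelated errors the observed covariances equal the true-score covariances, so only the own-variance terms attenuate.
True-score variance = [0.58 + 0.59] + 0.32 = 1.17 + 0.32 = 1.49.
Reliability = 1.49 / 2.32 = 0.642.

0.642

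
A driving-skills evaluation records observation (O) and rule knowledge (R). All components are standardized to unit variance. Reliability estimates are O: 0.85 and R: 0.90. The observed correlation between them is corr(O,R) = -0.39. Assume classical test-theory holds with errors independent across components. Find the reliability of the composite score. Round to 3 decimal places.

Var(O+R) = 2 + 2·[(-0.39)] = 2 − 0.78 = 1.22.
Under uncorrelated errors the observed covariances equal the true-score covariances, so only the own-variance terms attenuate.
True-score variance = [0.85 + 0.90] − 0.78 = 1.75 − 0.78 = 0.97.
Reliability = 0.97 / 1.22 = 0.795.

0.795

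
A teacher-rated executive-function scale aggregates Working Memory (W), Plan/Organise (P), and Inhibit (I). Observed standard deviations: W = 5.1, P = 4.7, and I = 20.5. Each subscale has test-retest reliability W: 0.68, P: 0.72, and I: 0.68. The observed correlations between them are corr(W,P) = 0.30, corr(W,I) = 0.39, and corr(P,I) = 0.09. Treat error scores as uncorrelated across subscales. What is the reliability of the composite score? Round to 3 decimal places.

Var(W+P+I) = 5.1² + 4.7² + 20.5² + 2·[5.1·4.7·0.30 + 5.1·20.5·0.39 + 4.7·20.5·0.09] = 468.35 + 113.274 = 581.624.
Under uncorrelated errors the observed covariances equal the true-score covariances, so only the own-variance terms attenuate.
True-score variance = [5.1²·0.68 + 4.7²·0.72 + 20.5²·0.68] + 113.274 = 319.362 + 113.274 = 432.636.
Reliability = 432.636 / 581.624 = 0.744.

0.744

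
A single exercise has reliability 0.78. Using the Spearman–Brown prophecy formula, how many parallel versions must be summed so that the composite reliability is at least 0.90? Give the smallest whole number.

k ≥ ρ*(1−ρ₁)/(ρ₁(1−ρ*)) = 0.90·0.22 / (0.78·0.10) = 2.538.
Smallest integer k = 3.

3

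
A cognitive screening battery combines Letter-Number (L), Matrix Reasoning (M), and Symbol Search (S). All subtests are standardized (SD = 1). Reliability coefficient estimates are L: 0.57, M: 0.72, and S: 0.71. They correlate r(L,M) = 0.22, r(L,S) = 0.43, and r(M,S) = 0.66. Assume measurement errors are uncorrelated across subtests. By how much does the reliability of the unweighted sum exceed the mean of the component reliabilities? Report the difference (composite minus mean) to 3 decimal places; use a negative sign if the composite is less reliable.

0.155

Var(sum) = 3 + 2.62 = 5.62; true-score variance = 2 + 2.62 = 4.62; composite reliability = 0.8221.
Mean component reliability = 0.6667.
Difference = 0.8221 − 0.6667 = 0.155.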